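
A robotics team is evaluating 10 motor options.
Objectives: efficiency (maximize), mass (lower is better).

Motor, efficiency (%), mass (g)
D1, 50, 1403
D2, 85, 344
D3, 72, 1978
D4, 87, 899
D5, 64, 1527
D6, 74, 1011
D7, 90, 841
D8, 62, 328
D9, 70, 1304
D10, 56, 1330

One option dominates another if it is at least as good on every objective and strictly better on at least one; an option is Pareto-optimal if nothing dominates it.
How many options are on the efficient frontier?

3

D1: dominated by D2 (efficiency 85≥50, mass 344≤1403).
D2: not dominated.
D3: dominated by D2 (efficiency 85≥72, mass 344≤1978).
D4: dominated by D7 (efficiency 90≥87, mass 841≤899).
D5: dominated by D2 (efficiency 85≥64, mass 344≤1527).
D6: dominated by D2 (efficiency 85≥74, mass 344≤1011).
D7: not dominated (best efficiency).
D8: not dominated (best mass).
D9: dominated by D2 (efficiency 85≥70, mass 344≤1304).
D10: dominated by D2 (efficiency 85≥56, mass 344≤1330).
Pareto-optimal: D2, D7, D8 → 3.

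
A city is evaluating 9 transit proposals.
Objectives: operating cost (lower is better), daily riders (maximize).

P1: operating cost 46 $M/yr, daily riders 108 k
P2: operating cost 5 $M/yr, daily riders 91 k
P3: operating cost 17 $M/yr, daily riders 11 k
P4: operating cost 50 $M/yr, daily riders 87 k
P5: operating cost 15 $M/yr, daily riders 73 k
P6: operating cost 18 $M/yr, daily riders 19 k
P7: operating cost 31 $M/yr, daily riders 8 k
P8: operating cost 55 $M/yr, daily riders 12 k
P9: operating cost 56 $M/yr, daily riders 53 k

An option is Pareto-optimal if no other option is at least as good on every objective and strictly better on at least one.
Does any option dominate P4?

P1 vs P4: operating cost 46≤50, daily riders 108≥87 — P1 is at least as good on every objective and strictly better on at least one, so P1 dominates P4.

Yes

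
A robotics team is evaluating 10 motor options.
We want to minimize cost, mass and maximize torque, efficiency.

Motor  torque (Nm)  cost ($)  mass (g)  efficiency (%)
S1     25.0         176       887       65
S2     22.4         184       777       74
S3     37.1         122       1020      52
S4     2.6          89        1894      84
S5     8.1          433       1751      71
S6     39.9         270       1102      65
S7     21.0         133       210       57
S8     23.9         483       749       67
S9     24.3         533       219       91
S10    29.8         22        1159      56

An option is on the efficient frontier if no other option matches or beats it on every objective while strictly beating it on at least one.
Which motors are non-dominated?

S1: not dominated.
S2: not dominated.
S3: not dominated.
S4: not dominated.
S5: dominated by S2 (torque 22.4≥8.1, cost 184≤433, mass 777≤1751, efficiency 74≥71).
S6: not dominated (best torque).
S7: not dominated (best mass).
S8: not dominated.
S9: not dominated (best efficiency).
S10: not dominated (best cost).

S1, S2, S3, S4, S6, S7, S8, S9, S10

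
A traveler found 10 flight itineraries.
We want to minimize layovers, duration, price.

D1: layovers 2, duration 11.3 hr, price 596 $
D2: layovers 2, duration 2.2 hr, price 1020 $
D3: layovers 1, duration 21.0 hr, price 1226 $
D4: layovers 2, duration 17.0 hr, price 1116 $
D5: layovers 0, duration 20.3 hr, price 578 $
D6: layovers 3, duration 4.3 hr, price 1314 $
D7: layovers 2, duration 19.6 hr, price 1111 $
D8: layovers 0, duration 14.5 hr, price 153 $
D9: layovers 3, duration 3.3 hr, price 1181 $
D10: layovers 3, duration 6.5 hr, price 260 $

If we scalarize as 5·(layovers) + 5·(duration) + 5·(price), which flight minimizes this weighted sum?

D1: 5·2 + 5·11.3 + 5·596 = 3046.5
D2: 5·2 + 5·2.2 + 5·1020 = 5121.0
D3: 5·1 + 5·21.0 + 5·1226 = 6240.0
D4: 5·2 + 5·17.0 + 5·1116 = 5675.0
D5: 5·0 + 5·20.3 + 5·578 = 2991.5
D6: 5·3 + 5·4.3 + 5·1314 = 6606.5
D7: 5·2 + 5·19.6 + 5·1111 = 5663.0
D8: 5·0 + 5·14.5 + 5·153 = 837.5
D9: 5·3 + 5·3.3 + 5·1181 = 5936.5
D10: 5·3 + 5·6.5 + 5·260 = 1347.5
Lowest: D8 at 837.5.

D8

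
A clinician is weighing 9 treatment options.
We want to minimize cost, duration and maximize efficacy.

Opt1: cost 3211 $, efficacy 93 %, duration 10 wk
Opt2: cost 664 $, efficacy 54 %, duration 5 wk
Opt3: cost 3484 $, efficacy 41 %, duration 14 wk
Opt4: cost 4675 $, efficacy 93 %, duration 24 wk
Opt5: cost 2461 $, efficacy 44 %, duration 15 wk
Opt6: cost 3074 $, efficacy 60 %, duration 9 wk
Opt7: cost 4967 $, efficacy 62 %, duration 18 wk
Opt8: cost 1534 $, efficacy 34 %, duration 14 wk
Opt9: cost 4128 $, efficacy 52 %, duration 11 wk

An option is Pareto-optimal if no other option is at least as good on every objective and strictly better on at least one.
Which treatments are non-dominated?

Opt1, Opt2, Opt6

Opt1: not dominated.
Opt2: not dominated (best cost).
Opt3: dominated by Opt1 (cost 3211≤3484, efficacy 93≥41, duration 10≤14).
Opt4: dominated by Opt1 (cost 3211≤4675, efficacy 93≥93, duration 10≤24).
Opt5: dominated by Opt2 (cost 664≤2461, efficacy 54≥44, duration 5≤15).
Opt6: not dominated.
Opt7: dominated by Opt1 (cost 3211≤4967, efficacy 93≥62, duration 10≤18).
Opt8: dominated by Opt2 (cost 664≤1534, efficacy 54≥34, duration 5≤14).
Opt9: dominated by Opt1 (cost 3211≤4128, efficacy 93≥52, duration 10≤11).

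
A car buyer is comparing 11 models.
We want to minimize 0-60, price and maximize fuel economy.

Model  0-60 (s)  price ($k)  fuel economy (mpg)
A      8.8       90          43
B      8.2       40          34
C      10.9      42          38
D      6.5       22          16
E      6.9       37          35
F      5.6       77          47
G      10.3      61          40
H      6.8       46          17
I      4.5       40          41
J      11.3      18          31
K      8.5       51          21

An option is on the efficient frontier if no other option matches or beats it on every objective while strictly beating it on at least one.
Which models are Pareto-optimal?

A: dominated by F (0-60 5.6≤8.8, price 77≤90, fuel economy 47≥43).
B: dominated by E (0-60 6.9≤8.2, price 37≤40, fuel economy 35≥34).
C: dominated by I (0-60 4.5≤10.9, price 40≤42, fuel economy 41≥38).
D: not dominated.
E: not dominated.
F: not dominated (best fuel economy).
G: dominated by I (0-60 4.5≤10.3, price 40≤61, fuel economy 41≥40).
H: dominated by I (0-60 4.5≤6.8, price 40≤46, fuel economy 41≥17).
I: not dominated (best 0-60).
J: not dominated (best price).
K: dominated by B (0-60 8.2≤8.5, price 40≤51, fuel economy 34≥21).

D, E, F, I, J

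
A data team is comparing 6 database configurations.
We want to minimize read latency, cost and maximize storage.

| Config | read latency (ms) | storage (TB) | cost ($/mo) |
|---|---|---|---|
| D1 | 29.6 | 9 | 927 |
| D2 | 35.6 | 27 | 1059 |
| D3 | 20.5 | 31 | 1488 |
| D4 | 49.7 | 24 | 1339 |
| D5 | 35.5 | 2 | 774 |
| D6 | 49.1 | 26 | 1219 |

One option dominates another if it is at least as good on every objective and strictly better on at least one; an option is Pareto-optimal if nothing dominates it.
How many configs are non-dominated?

D1: not dominated.
D2: not dominated.
D3: not dominated (best read latency).
D4: dominated by D2 (read latency 35.6≤49.7, storage 27≥24, cost 1059≤1339).
D5: not dominated (best cost).
D6: dominated by D2 (read latency 35.6≤49.1, storage 27≥26, cost 1059≤1219).
Pareto-optimal: D1, D2, D3, D5 → 4.

4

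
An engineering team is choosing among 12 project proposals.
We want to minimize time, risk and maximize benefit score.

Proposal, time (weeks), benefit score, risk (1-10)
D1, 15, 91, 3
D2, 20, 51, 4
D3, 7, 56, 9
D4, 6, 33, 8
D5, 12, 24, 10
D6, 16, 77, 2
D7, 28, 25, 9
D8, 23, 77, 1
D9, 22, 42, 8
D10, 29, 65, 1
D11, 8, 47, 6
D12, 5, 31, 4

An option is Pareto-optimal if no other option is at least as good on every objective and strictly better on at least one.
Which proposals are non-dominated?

D1, D3, D4, D6, D8, D11, D12

D1: not dominated (best benefit score).
D2: dominated by D1 (time 15≤20, benefit score 91≥51, risk 3≤4).
D3: not dominated.
D4: not dominated.
D5: dominated by D3 (time 7≤12, benefit score 56≥24, risk 9≤10).
D6: not dominated.
D7: dominated by D1 (time 15≤28, benefit score 91≥25, risk 3≤9).
D8: not dominated.
D9: dominated by D1 (time 15≤22, benefit score 91≥42, risk 3≤8).
D10: dominated by D8 (time 23≤29, benefit score 77≥65, risk 1≤1).
D11: not dominated.
D12: not dominated (best time).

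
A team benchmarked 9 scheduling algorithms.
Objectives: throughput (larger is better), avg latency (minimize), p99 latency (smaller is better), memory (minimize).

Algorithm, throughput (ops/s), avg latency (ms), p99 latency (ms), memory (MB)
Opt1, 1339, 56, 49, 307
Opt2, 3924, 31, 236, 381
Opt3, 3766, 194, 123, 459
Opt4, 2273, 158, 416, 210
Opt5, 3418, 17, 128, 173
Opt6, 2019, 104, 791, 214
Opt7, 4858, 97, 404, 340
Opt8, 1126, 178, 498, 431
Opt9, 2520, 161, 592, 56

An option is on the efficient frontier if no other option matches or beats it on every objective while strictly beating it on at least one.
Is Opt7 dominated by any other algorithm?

Opt1: worse on throughput (1339 vs 4858).
Opt2: worse on throughput (3924 vs 4858).
Opt3: worse on throughput (3766 vs 4858).
Opt4: worse on throughput (2273 vs 4858).
Opt5: worse on throughput (3418 vs 4858).
Opt6: worse on throughput (2019 vs 4858).
Opt8: worse on throughput (1126 vs 4858).
Opt9: worse on throughput (2520 vs 4858).
No option is at least as good as Opt7 on every objective and strictly better on one.

No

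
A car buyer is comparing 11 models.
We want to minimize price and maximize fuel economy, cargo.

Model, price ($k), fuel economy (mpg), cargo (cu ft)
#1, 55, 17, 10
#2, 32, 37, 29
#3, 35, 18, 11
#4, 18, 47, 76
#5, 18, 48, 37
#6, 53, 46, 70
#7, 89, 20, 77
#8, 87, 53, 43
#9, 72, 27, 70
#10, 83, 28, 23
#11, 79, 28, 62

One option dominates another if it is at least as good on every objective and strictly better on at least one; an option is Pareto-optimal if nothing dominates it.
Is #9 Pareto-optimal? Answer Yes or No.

No

#4 vs #9: price 18≤72, fuel economy 47≥27, cargo 76≥70 — #4 is at least as good on every objective and strictly better on at least one, so #4 dominates #9.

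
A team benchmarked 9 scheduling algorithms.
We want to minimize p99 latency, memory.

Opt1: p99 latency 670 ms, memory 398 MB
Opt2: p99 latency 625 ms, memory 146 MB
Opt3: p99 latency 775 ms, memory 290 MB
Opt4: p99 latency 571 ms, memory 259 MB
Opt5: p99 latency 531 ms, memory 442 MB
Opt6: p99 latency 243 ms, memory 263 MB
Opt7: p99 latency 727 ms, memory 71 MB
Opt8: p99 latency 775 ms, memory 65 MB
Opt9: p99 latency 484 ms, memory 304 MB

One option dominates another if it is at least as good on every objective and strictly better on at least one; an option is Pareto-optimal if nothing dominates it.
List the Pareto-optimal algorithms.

Opt2, Opt4, Opt6, Opt7, Opt8

Opt1: dominated by Opt2 (p99 latency 625≤670, memory 146≤398).
Opt2: not dominated.
Opt3: dominated by Opt2 (p99 latency 625≤775, memory 146≤290).
Opt4: not dominated.
Opt5: dominated by Opt6 (p99 latency 243≤531, memory 263≤442).
Opt6: not dominated (best p99 latency).
Opt7: not dominated.
Opt8: not dominated (best memory).
Opt9: dominated by Opt6 (p99 latency 243≤484, memory 263≤304).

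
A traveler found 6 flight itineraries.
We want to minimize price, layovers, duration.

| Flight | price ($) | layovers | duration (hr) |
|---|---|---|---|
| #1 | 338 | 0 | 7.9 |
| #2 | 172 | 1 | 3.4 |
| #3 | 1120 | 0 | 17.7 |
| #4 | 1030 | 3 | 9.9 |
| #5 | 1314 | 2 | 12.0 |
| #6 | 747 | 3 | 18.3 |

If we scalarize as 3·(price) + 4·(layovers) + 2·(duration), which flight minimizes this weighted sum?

#1: 3·338 + 4·0 + 2·7.9 = 1029.8
#2: 3·172 + 4·1 + 2·3.4 = 526.8
#3: 3·1120 + 4·0 + 2·17.7 = 3395.4
#4: 3·1030 + 4·3 + 2·9.9 = 3121.8
#5: 3·1314 + 4·2 + 2·12.0 = 3974.0
#6: 3·747 + 4·3 + 2·18.3 = 2289.6
Lowest: #2 at 526.8.

#2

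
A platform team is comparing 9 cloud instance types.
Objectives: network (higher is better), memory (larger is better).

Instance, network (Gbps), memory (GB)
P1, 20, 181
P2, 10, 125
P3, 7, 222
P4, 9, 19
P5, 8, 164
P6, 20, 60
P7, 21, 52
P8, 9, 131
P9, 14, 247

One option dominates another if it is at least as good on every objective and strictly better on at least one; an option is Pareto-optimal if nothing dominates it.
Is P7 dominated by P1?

P1 vs P7: P1 is worse on network (20 vs 21), so it does not dominate P7.

No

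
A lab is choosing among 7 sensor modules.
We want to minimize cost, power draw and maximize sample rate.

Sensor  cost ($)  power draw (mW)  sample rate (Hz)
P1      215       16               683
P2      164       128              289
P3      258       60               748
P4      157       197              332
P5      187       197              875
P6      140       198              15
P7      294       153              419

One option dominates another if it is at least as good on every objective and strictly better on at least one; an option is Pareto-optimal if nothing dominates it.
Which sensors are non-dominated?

P1: not dominated (best power draw).
P2: not dominated.
P3: not dominated.
P4: not dominated.
P5: not dominated (best sample rate).
P6: not dominated (best cost).
P7: dominated by P1 (cost 215≤294, power draw 16≤153, sample rate 683≥419).

P1, P2, P3, P4, P5, P6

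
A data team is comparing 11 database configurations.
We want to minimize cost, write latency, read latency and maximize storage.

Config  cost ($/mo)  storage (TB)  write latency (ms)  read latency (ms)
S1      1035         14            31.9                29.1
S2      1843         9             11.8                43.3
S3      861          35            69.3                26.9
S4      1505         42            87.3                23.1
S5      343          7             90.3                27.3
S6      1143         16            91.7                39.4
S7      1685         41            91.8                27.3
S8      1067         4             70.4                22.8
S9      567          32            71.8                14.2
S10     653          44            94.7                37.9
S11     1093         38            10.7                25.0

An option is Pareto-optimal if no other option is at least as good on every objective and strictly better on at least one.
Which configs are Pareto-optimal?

S1, S3, S4, S5, S8, S9, S10, S11

S1: not dominated.
S2: dominated by S11 (cost 1093≤1843, storage 38≥9, write latency 10.7≤11.8, read latency 25.0≤43.3).
S3: not dominated.
S4: not dominated.
S5: not dominated (best cost).
S6: dominated by S3 (cost 861≤1143, storage 35≥16, write latency 69.3≤91.7, read latency 26.9≤39.4).
S7: dominated by S4 (cost 1505≤1685, storage 42≥41, write latency 87.3≤91.8, read latency 23.1≤27.3).
S8: not dominated.
S9: not dominated (best read latency).
S10: not dominated (best storage).
S11: not dominated (best write latency).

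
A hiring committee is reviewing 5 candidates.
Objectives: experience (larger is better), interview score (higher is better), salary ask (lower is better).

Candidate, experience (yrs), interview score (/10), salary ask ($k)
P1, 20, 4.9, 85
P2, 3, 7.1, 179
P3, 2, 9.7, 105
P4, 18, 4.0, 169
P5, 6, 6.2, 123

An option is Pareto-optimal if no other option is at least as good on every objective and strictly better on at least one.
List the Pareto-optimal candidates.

P1: not dominated (best experience).
P2: not dominated.
P3: not dominated (best interview score).
P4: dominated by P1 (experience 20≥18, interview score 4.9≥4.0, salary ask 85≤169).
P5: not dominated.

P1, P2, P3, P5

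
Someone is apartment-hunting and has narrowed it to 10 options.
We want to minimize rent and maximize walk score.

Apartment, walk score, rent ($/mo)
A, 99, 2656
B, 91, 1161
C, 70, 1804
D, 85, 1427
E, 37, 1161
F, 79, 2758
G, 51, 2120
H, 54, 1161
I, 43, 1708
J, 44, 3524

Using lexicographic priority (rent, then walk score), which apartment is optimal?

First minimize rent: best is 1161, kept {B, E, H}.
Then maximize walk score: best is 91, kept {B}.

B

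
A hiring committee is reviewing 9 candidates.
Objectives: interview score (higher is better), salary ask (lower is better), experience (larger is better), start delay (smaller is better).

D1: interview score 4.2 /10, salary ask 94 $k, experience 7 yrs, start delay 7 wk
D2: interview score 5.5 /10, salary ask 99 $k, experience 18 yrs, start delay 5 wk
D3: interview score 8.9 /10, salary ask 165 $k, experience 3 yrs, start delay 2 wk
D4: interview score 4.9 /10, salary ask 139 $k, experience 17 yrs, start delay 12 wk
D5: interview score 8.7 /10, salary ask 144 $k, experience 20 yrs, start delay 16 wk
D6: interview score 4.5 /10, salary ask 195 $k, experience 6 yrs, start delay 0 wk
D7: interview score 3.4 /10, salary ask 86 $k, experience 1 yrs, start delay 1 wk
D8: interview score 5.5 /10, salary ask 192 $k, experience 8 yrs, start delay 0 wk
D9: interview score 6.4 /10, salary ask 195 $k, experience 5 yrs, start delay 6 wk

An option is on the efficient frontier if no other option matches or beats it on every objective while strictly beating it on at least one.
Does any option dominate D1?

D2: worse on salary ask (99 vs 94).
D3: worse on salary ask (165 vs 94).
D4: worse on salary ask (139 vs 94).
D5: worse on salary ask (144 vs 94).
D6: worse on salary ask (195 vs 94).
D7: worse on interview score (3.4 vs 4.2).
D8: worse on salary ask (192 vs 94).
D9: worse on salary ask (195 vs 94).
No option is at least as good as D1 on every objective and strictly better on one.

No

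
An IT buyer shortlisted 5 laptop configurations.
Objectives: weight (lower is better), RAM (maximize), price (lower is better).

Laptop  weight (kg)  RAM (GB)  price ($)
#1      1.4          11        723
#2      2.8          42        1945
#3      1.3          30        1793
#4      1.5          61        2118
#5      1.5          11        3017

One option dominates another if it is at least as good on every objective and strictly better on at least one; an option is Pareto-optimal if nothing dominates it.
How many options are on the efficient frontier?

4

#1: not dominated (best price).
#2: not dominated.
#3: not dominated (best weight).
#4: not dominated (best RAM).
#5: dominated by #1 (weight 1.4≤1.5, RAM 11≥11, price 723≤3017).
Pareto-optimal: #1, #2, #3, #4 → 4.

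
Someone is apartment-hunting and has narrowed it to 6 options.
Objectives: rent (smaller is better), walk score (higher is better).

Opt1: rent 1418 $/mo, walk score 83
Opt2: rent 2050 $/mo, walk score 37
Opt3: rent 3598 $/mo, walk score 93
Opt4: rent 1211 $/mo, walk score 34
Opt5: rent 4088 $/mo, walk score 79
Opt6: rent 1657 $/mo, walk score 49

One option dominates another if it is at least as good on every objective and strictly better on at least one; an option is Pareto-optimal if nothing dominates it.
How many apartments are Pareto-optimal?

3

Opt1: not dominated.
Opt2: dominated by Opt1 (rent 1418≤2050, walk score 83≥37).
Opt3: not dominated (best walk score).
Opt4: not dominated (best rent).
Opt5: dominated by Opt1 (rent 1418≤4088, walk score 83≥79).
Opt6: dominated by Opt1 (rent 1418≤1657, walk score 83≥49).
Pareto-optimal: Opt1, Opt3, Opt4 → 3.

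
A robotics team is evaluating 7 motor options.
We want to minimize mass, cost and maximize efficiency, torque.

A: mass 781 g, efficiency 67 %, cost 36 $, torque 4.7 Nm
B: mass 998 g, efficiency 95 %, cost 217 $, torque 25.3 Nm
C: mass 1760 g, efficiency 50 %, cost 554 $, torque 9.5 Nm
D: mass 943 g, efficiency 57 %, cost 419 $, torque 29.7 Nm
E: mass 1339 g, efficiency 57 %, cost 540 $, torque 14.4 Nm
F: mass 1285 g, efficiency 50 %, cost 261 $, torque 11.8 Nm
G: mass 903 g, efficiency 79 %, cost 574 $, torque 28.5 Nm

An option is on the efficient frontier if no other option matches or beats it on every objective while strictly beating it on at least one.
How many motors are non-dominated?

A: not dominated (best mass).
B: not dominated (best efficiency).
C: dominated by B (mass 998≤1760, efficiency 95≥50, cost 217≤554, torque 25.3≥9.5).
D: not dominated (best torque).
E: dominated by B (mass 998≤1339, efficiency 95≥57, cost 217≤540, torque 25.3≥14.4).
F: dominated by B (mass 998≤1285, efficiency 95≥50, cost 217≤261, torque 25.3≥11.8).
G: not dominated.
Pareto-optimal: A, B, D, G → 4.

4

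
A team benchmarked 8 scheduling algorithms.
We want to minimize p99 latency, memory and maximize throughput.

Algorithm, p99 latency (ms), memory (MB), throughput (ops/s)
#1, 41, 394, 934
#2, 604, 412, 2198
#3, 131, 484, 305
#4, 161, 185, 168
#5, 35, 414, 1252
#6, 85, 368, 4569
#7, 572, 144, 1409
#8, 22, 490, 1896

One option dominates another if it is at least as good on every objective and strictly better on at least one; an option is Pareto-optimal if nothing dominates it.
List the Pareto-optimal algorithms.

#1: not dominated.
#2: dominated by #6 (p99 latency 85≤604, memory 368≤412, throughput 4569≥2198).
#3: dominated by #1 (p99 latency 41≤131, memory 394≤484, throughput 934≥305).
#4: not dominated.
#5: not dominated.
#6: not dominated (best throughput).
#7: not dominated (best memory).
#8: not dominated (best p99 latency).

#1, #4, #5, #6, #7, #8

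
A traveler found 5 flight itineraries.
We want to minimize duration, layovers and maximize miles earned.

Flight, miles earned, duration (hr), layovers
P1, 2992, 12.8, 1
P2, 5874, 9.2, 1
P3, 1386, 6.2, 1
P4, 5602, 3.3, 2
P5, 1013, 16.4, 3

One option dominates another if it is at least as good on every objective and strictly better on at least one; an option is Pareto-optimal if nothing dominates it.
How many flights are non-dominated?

P1: dominated by P2 (miles earned 5874≥2992, duration 9.2≤12.8, layovers 1≤1).
P2: not dominated (best miles earned).
P3: not dominated.
P4: not dominated (best duration).
P5: dominated by P1 (miles earned 2992≥1013, duration 12.8≤16.4, layovers 1≤3).
Pareto-optimal: P2, P3, P4 → 3.

3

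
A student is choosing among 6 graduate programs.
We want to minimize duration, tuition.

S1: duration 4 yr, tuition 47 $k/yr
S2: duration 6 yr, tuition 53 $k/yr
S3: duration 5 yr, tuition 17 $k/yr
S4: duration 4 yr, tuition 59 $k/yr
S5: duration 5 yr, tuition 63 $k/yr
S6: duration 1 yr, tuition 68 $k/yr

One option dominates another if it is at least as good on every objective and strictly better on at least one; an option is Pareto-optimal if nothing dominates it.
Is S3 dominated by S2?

No

S2 vs S3: S2 is worse on duration (6 vs 5), so it does not dominate S3.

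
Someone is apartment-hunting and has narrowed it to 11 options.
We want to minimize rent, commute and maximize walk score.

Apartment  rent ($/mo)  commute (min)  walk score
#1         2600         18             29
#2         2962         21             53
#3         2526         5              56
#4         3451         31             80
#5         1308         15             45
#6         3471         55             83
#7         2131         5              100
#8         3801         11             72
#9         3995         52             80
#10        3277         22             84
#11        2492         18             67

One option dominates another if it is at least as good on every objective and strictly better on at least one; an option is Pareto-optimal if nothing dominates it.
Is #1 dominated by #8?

#8 vs #1: #8 is worse on rent (3801 vs 2600), so it does not dominate #1.

No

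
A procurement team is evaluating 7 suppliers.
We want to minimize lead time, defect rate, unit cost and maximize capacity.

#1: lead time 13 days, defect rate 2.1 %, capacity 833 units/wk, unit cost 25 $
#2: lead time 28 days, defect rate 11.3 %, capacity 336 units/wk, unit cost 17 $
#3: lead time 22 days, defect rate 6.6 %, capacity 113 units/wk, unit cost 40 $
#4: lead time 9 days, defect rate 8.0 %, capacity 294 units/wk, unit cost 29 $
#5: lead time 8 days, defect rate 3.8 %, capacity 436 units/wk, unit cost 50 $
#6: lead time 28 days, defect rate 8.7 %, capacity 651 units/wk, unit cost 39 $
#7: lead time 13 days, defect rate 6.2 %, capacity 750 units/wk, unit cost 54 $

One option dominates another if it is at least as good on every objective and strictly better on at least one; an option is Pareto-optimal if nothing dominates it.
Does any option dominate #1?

#2: worse on lead time (28 vs 13).
#3: worse on lead time (22 vs 13).
#4: worse on defect rate (8.0 vs 2.1).
#5: worse on defect rate (3.8 vs 2.1).
#6: worse on lead time (28 vs 13).
#7: worse on defect rate (6.2 vs 2.1).
No option is at least as good as #1 on every objective and strictly better on one.

No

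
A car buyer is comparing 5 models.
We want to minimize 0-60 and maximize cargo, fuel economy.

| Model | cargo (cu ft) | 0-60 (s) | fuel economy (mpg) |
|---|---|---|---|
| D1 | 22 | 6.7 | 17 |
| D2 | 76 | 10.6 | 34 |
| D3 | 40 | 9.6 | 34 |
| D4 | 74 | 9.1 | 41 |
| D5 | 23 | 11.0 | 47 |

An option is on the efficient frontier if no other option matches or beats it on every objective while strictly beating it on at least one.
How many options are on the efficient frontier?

4

D1: not dominated (best 0-60).
D2: not dominated (best cargo).
D3: dominated by D4 (cargo 74≥40, 0-60 9.1≤9.6, fuel economy 41≥34).
D4: not dominated.
D5: not dominated (best fuel economy).
Pareto-optimal: D1, D2, D4, D5 → 4.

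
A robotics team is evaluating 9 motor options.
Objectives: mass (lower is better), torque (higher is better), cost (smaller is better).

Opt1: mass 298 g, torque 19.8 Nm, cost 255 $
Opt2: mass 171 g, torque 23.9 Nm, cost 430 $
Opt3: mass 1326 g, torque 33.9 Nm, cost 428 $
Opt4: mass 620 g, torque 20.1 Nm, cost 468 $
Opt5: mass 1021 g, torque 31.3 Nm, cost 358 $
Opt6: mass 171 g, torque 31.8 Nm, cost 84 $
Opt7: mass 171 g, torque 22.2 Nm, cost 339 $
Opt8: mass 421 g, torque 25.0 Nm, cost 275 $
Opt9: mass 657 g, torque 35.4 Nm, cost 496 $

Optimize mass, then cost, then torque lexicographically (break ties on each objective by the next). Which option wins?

First minimize mass: best is 171, kept {Opt2, Opt6, Opt7}.
Then minimize cost: best is 84, kept {Opt6}.

Opt6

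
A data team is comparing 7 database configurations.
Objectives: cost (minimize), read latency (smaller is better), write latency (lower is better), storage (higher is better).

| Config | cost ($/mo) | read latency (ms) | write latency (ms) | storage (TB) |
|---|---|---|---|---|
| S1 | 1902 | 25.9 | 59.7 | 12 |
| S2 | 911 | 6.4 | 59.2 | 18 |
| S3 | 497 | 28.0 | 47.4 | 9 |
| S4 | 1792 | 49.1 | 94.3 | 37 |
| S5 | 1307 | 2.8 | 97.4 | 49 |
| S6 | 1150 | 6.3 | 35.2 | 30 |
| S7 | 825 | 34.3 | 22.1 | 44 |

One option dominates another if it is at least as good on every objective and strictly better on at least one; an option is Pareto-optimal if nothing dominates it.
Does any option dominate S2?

No

S1: worse on cost (1902 vs 911).
S3: worse on read latency (28.0 vs 6.4).
S4: worse on cost (1792 vs 911).
S5: worse on cost (1307 vs 911).
S6: worse on cost (1150 vs 911).
S7: worse on read latency (34.3 vs 6.4).
No option is at least as good as S2 on every objective and strictly better on one.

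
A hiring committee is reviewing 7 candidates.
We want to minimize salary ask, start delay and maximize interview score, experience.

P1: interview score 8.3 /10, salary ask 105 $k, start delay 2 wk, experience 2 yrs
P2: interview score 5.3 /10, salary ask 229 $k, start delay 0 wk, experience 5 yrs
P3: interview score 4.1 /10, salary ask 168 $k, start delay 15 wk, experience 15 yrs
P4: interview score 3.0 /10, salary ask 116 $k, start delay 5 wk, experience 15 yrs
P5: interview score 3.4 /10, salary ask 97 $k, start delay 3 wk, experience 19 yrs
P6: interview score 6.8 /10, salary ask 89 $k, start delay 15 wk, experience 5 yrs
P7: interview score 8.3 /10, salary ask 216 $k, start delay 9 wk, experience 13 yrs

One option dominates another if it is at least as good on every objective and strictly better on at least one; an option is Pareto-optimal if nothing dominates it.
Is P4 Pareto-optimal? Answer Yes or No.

No

P5 vs P4: interview score 3.4≥3.0, salary ask 97≤116, start delay 3≤5, experience 19≥15 — P5 is at least as good on every objective and strictly better on at least one, so P5 dominates P4.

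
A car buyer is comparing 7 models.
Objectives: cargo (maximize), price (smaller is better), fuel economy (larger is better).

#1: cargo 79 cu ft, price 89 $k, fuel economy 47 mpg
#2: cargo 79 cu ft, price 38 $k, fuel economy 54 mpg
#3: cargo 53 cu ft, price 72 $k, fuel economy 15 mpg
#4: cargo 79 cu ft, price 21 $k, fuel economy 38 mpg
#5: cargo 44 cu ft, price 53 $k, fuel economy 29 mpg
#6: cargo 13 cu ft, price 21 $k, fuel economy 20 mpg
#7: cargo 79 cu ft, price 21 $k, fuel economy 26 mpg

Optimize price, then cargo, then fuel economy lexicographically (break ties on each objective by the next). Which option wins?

#4

First minimize price: best is 21, kept {#4, #6, #7}.
Then maximize cargo: best is 79, kept {#4, #7}.
Then maximize fuel economy: best is 38, kept {#4}.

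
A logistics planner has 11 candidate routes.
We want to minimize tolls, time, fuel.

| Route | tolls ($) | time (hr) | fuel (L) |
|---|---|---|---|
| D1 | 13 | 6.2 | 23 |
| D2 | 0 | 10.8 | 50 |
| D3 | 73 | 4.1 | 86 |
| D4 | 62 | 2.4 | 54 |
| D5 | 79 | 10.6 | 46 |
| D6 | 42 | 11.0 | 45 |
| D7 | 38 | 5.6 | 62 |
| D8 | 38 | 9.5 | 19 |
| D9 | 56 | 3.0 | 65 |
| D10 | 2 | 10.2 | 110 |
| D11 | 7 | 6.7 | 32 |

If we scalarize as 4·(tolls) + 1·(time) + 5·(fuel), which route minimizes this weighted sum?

D1

D1: 4·13 + 1·6.2 + 5·23 = 173.2
D2: 4·0 + 1·10.8 + 5·50 = 260.8
D3: 4·73 + 1·4.1 + 5·86 = 726.1
D4: 4·62 + 1·2.4 + 5·54 = 520.4
D5: 4·79 + 1·10.6 + 5·46 = 556.6
D6: 4·42 + 1·11.0 + 5·45 = 404.0
D7: 4·38 + 1·5.6 + 5·62 = 467.6
D8: 4·38 + 1·9.5 + 5·19 = 256.5
D9: 4·56 + 1·3.0 + 5·65 = 552.0
D10: 4·2 + 1·10.2 + 5·110 = 568.2
D11: 4·7 + 1·6.7 + 5·32 = 194.7
Lowest: D1 at 173.2.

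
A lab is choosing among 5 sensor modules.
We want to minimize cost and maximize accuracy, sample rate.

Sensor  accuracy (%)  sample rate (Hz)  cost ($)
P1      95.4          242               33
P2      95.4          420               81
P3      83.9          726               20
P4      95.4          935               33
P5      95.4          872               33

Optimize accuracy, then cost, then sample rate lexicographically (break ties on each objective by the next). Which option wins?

P4

First maximize accuracy: best is 95.4, kept {P1, P2, P4, P5}.
Then minimize cost: best is 33, kept {P1, P4, P5}.
Then maximize sample rate: best is 935, kept {P4}.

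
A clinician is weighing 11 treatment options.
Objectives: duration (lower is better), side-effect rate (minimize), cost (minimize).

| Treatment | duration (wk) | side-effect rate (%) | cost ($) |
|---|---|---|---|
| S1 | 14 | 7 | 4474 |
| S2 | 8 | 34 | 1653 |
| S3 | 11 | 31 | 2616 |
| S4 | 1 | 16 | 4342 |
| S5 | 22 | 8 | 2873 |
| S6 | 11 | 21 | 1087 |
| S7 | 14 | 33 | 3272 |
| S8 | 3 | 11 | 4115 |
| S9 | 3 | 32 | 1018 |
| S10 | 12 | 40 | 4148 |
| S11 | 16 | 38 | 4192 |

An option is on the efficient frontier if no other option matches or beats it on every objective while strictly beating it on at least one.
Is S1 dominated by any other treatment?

No

S2: worse on side-effect rate (34 vs 7).
S3: worse on side-effect rate (31 vs 7).
S4: worse on side-effect rate (16 vs 7).
S5: worse on duration (22 vs 14).
S6: worse on side-effect rate (21 vs 7).
S7: worse on side-effect rate (33 vs 7).
S8: worse on side-effect rate (11 vs 7).
S9: worse on side-effect rate (32 vs 7).
S10: worse on side-effect rate (40 vs 7).
S11: worse on duration (16 vs 14).
No option is at least as good as S1 on every objective and strictly better on one.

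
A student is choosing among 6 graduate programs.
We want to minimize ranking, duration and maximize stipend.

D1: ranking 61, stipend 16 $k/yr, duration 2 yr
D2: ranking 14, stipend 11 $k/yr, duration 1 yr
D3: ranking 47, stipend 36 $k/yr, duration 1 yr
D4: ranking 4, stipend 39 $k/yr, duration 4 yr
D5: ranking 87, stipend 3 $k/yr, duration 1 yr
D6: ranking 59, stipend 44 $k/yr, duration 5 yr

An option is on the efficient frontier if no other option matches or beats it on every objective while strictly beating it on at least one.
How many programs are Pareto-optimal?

4

D1: dominated by D3 (ranking 47≤61, stipend 36≥16, duration 1≤2).
D2: not dominated.
D3: not dominated.
D4: not dominated (best ranking).
D5: dominated by D2 (ranking 14≤87, stipend 11≥3, duration 1≤1).
D6: not dominated (best stipend).
Pareto-optimal: D2, D3, D4, D6 → 4.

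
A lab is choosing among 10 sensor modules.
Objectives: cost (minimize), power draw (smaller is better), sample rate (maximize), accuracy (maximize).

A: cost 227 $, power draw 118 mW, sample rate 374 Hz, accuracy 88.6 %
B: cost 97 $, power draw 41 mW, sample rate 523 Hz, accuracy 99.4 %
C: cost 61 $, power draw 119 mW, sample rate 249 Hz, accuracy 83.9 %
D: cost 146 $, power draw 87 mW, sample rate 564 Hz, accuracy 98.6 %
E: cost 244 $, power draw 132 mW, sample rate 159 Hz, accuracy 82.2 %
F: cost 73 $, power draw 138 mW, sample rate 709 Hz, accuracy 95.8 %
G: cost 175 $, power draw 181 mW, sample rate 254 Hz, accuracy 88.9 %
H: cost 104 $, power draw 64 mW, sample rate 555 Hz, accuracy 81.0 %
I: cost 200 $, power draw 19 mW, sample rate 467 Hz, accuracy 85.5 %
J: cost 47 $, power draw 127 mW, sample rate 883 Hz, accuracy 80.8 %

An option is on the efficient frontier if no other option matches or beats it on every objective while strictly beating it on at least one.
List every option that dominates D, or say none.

none

A: worse on cost (227 vs 146).
B: worse on sample rate (523 vs 564).
C: worse on power draw (119 vs 87).
E: worse on cost (244 vs 146).
F: worse on power draw (138 vs 87).
G: worse on cost (175 vs 146).
H: worse on sample rate (555 vs 564).
I: worse on cost (200 vs 146).
J: worse on power draw (127 vs 87).
No option dominates D.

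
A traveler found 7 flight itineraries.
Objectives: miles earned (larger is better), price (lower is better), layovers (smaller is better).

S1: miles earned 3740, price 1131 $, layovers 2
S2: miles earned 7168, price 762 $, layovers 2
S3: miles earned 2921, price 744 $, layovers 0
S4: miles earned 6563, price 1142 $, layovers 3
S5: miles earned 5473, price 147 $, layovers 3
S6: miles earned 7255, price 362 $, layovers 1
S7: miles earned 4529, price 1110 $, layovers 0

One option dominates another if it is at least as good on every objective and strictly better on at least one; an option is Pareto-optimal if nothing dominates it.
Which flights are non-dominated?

S3, S5, S6, S7

S1: dominated by S2 (miles earned 7168≥3740, price 762≤1131, layovers 2≤2).
S2: dominated by S6 (miles earned 7255≥7168, price 362≤762, layovers 1≤2).
S3: not dominated.
S4: dominated by S2 (miles earned 7168≥6563, price 762≤1142, layovers 2≤3).
S5: not dominated (best price).
S6: not dominated (best miles earned).
S7: not dominated.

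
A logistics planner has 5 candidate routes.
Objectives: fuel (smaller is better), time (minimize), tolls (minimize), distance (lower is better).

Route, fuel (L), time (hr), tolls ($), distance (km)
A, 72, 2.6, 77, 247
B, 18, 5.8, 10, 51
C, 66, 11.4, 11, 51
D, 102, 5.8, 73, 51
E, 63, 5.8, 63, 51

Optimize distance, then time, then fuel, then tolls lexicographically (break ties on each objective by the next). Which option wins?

First minimize distance: best is 51, kept {B, C, D, E}.
Then minimize time: best is 5.8, kept {B, D, E}.
Then minimize fuel: best is 18, kept {B}.

B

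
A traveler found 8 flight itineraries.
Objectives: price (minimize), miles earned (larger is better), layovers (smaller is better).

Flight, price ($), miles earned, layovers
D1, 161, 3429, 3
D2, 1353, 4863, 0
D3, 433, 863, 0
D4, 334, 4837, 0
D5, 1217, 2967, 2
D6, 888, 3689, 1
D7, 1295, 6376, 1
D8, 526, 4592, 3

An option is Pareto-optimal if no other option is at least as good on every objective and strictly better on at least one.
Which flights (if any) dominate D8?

D4

D4: price 334≤526, miles earned 4837≥4592, layovers 0≤3 — dominates D8.
Others (D1, D2, D3, D5, D6, D7) are each worse than D8 on at least one objective.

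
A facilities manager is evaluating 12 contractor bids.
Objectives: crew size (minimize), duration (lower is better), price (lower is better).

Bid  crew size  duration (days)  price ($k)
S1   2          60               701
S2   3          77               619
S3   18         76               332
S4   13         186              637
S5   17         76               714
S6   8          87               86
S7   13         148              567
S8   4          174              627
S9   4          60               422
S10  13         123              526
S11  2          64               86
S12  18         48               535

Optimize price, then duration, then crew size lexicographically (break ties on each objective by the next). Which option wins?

First minimize price: best is 86, kept {S6, S11}.
Then minimize duration: best is 64, kept {S11}.

S11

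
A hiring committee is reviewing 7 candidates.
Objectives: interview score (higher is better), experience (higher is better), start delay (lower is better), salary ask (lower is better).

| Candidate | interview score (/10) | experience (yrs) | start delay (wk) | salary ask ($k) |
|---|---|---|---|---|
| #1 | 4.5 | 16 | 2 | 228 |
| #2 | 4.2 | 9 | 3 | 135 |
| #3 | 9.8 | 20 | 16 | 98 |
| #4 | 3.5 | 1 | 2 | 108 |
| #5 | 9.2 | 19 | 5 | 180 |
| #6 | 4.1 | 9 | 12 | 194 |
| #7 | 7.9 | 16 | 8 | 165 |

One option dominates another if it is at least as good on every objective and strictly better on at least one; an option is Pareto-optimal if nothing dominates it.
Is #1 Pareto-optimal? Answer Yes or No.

Yes

#2: worse on interview score (4.2 vs 4.5).
#3: worse on start delay (16 vs 2).
#4: worse on interview score (3.5 vs 4.5).
#5: worse on start delay (5 vs 2).
#6: worse on interview score (4.1 vs 4.5).
#7: worse on start delay (8 vs 2).
No option is at least as good as #1 on every objective and strictly better on one.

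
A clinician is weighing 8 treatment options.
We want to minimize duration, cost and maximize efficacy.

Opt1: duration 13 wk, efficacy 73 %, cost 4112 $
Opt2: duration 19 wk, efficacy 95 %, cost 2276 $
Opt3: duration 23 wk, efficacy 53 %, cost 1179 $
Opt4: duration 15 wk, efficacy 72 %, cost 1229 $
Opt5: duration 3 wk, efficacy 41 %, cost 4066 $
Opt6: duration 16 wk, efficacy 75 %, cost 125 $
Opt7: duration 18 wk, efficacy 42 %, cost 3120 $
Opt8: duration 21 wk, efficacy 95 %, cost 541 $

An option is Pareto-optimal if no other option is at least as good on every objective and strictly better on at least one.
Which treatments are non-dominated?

Opt1: not dominated.
Opt2: not dominated.
Opt3: dominated by Opt6 (duration 16≤23, efficacy 75≥53, cost 125≤1179).
Opt4: not dominated.
Opt5: not dominated (best duration).
Opt6: not dominated (best cost).
Opt7: dominated by Opt4 (duration 15≤18, efficacy 72≥42, cost 1229≤3120).
Opt8: not dominated.

Opt1, Opt2, Opt4, Opt5, Opt6, Opt8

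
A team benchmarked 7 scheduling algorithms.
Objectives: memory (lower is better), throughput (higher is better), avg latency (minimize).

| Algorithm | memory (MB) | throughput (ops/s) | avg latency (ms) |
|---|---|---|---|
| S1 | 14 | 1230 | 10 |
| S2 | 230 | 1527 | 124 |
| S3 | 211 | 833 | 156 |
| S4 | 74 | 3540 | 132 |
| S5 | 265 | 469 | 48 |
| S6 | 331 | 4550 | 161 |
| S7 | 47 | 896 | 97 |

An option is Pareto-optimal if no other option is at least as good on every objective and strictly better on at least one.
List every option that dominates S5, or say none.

S1: memory 14≤265, throughput 1230≥469, avg latency 10≤48 — dominates S5.
Others (S2, S3, S4, S6, S7) are each worse than S5 on at least one objective.

S1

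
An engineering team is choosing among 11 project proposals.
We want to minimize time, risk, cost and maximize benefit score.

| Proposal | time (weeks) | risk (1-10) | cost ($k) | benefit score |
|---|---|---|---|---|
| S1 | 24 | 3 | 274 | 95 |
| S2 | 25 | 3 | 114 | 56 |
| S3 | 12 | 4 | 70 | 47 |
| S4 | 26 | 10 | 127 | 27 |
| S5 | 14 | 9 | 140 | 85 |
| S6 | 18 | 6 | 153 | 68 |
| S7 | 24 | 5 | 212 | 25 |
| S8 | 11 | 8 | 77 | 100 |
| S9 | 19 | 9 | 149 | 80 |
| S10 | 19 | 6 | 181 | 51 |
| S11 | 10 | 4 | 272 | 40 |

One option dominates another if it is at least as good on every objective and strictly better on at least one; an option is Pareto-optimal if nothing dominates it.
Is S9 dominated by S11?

No

S11 vs S9: S11 is worse on cost (272 vs 149), so it does not dominate S9.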